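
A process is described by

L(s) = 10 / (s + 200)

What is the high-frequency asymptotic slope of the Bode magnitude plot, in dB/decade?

Each pole contributes −20 dB/decade at high frequency; each zero contributes +20 dB/decade.
Net: 0 zero(s) − 1 pole(s) → -20 dB/decade.

-20 dB/decade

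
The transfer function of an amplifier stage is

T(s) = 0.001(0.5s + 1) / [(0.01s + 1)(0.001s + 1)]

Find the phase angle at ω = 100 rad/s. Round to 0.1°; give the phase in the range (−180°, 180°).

38.1°

At ω = 100 rad/s:
zero (1 + j100·0.5) = 1 + j50 → |·| ≈ 50.01, ∠ ≈ 88.85°
pole (1 + j100·0.01) = 1 + j1 → |·| ≈ 1.4142, ∠ ≈ 45.00°
pole (1 + j100·0.001) = 1 + j0.1 → |·| ≈ 1.005, ∠ ≈ 5.71°
∠T = (88.85°) − (45.00° + 5.71°) = 38.14°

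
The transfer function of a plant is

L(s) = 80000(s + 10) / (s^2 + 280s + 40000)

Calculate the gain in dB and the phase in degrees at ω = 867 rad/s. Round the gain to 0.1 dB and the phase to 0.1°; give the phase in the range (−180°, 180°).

39.3 dB, -71.8°

At s = jω = j867:
zero (s+10): 10 + j867 → |·| = √(10²+867²) = √751789 ≈ 867.06, ∠ = arctan(867/10) ≈ 89.34°
quadratic: (j867)² + 280·j867 + 40000 = -711689 + j242760 → |·| ≈ 7.5195e+05, ∠ ≈ 161.17°
|L| = 80000 · 867.06 / 7.5195e+05 ≈ 92.247
Gain = 20 log₁₀(92.247) ≈ 39.30 dB
∠L = 89.34° − 161.17° = -71.83°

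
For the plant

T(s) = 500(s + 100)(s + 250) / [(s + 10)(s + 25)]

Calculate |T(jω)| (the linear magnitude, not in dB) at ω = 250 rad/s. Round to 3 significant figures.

At s = jω = j250:
zero (s+100): 100 + j250 → |·| = √(100²+250²) = √72500 ≈ 269.26, ∠ = arctan(250/100) ≈ 68.20°
zero (s+250): 250 + j250 → |·| = √(250²+250²) = √125000 ≈ 353.55, ∠ = arctan(250/250) ≈ 45.00°
pole (s+10): 10 + j250 → |·| = √(10²+250²) = √62600 ≈ 250.2, ∠ = arctan(250/10) ≈ 87.71°
pole (s+25): 25 + j250 → |·| = √(25²+250²) = √63125 ≈ 251.25, ∠ = arctan(250/25) ≈ 84.29°
|T| = 500 · 95197 / 62863 ≈ 757.18

757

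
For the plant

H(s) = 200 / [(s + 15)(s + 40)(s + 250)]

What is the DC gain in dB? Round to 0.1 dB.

-57.5 dB

H(0) = 200 / (15·40·250) ≈ 0.0013333
20 log₁₀(0.0013333) ≈ -57.50 dB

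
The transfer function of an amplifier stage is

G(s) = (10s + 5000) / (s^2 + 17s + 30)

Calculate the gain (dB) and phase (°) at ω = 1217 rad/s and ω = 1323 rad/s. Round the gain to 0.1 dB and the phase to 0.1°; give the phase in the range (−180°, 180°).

Substitute s = j1217:
Numerator: 10(j1217) + 5000 = 5000 + j12170
Denominator: (j1217)^2 + 17(j1217) + 30 = -1481059 + j20689
|N| = √(5000² + 12170²) ≈ 13157, ∠N ≈ 67.66°
|D| = √(1481059² + 20689²) ≈ 1.4812e+06, ∠D ≈ 179.20°
|G| = 13157 / 1.4812e+06 ≈ 0.0088827
Gain = 20 log₁₀(0.0088827) ≈ -41.03 dB
∠G = 67.66° − 179.20° = -111.54°

Substitute s = j1323:
Numerator: 10(j1323) + 5000 = 5000 + j13230
Denominator: (j1323)^2 + 17(j1323) + 30 = -1750299 + j22491
|N| = √(5000² + 13230²) ≈ 14143, ∠N ≈ 69.30°
|D| = √(1750299² + 22491²) ≈ 1.7504e+06, ∠D ≈ 179.26°
|G| = 14143 / 1.7504e+06 ≈ 0.0080799
Gain = 20 log₁₀(0.0080799) ≈ -41.85 dB
∠G = 69.30° − 179.26° = -109.96°

ω = 1217: -41.0 dB, -111.5°; ω = 1323: -41.9 dB, -110.0°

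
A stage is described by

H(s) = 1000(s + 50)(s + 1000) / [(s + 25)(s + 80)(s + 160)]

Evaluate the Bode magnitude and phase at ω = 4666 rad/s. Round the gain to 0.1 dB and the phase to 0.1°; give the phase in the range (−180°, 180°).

At s = jω = j4666:
zero (s+50): 50 + j4666 → |·| = √(50²+4666²) = √21774056 ≈ 4666.3, ∠ = arctan(4666/50) ≈ 89.39°
zero (s+1000): 1000 + j4666 → |·| = √(1000²+4666²) = √22771556 ≈ 4772, ∠ = arctan(4666/1000) ≈ 77.90°
pole (s+25): 25 + j4666 → |·| = √(25²+4666²) = √21772181 ≈ 4666.1, ∠ = arctan(4666/25) ≈ 89.69°
pole (s+80): 80 + j4666 → |·| = √(80²+4666²) = √21777956 ≈ 4666.7, ∠ = arctan(4666/80) ≈ 89.02°
pole (s+160): 160 + j4666 → |·| = √(160²+4666²) = √21797156 ≈ 4668.7, ∠ = arctan(4666/160) ≈ 88.04°
|H| = 1000 · 2.2268e+07 / 1.0166e+11 ≈ 0.21904
Gain = 20 log₁₀(0.21904) ≈ -13.19 dB
∠H = 167.29° − 266.75° = -99.46°

-13.2 dB, -99.5°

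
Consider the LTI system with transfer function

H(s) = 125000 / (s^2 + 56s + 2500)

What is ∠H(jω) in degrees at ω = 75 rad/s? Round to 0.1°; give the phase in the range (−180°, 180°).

At s = jω = j75:
quadratic: (j75)² + 56·j75 + 2500 = -3125 + j4200 → |·| ≈ 5235, ∠ ≈ 126.65°
∠H = 0.00° − 126.65° = -126.65°

-126.7°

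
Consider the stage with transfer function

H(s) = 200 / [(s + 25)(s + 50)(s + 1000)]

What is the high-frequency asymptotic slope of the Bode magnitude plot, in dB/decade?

Each pole contributes −20 dB/decade at high frequency; each zero contributes +20 dB/decade.
Net: 0 zero(s) − 3 pole(s) → -60 dB/decade.

-60 dB/decade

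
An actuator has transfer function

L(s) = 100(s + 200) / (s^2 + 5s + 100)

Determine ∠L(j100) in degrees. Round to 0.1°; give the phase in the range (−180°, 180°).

At s = jω = j100:
zero (s+200): 200 + j100 → |·| = √(200²+100²) = √50000 ≈ 223.61, ∠ = arctan(100/200) ≈ 26.57°
quadratic: (j100)² + 5·j100 + 100 = -9900 + j500 → |·| ≈ 9912.6, ∠ ≈ 177.11°
∠L = 26.57° − 177.11° = -150.54°

-150.5°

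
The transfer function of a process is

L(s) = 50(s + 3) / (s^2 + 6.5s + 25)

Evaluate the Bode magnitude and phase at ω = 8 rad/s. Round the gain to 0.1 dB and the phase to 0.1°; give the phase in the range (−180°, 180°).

At s = jω = j8:
zero (s+3): 3 + j8 → |·| = √(3²+8²) = √73 ≈ 8.544, ∠ = arctan(8/3) ≈ 69.44°
quadratic: (j8)² + 6.5·j8 + 25 = -39 + j52 → |·| ≈ 65, ∠ ≈ 126.87°
|L| = 50 · 8.544 / 65 ≈ 6.5723
Gain = 20 log₁₀(6.5723) ≈ 16.35 dB
∠L = 69.44° − 126.87° = -57.43°

16.4 dB, -57.4°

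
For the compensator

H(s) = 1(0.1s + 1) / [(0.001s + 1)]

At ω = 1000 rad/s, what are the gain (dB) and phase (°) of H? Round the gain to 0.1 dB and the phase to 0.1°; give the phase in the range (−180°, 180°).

At ω = 1000 rad/s:
zero (1 + j1000·0.1) = 1 + j100 → |·| ≈ 100, ∠ ≈ 89.43°
pole (1 + j1000·0.001) = 1 + j1 → |·| ≈ 1.4142, ∠ ≈ 45.00°
|H| = 1 · 100 / (1.4142) ≈ 70.711
Gain = 20 log₁₀(70.711) ≈ 36.99 dB
∠H = (89.43°) − (45.00°) = 44.43°

37.0 dB, 44.4°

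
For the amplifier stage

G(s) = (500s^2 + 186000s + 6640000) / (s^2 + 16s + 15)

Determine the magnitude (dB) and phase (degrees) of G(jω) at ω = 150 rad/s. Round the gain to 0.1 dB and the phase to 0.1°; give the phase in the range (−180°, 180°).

Substitute s = j150:
Numerator: 500(j150)^2 + 186000(j150) + 6640000 = -4610000 + j27900000
Denominator: (j150)^2 + 16(j150) + 15 = -22485 + j2400
|N| = √(4610000² + 27900000²) ≈ 2.8278e+07, ∠N ≈ 99.38°
|D| = √(22485² + 2400²) ≈ 22613, ∠D ≈ 173.91°
|G| = 2.8278e+07 / 22613 ≈ 1250.5
Gain = 20 log₁₀(1250.5) ≈ 61.94 dB
∠G = 99.38° − 173.91° = -74.53°

61.9 dB, -74.5°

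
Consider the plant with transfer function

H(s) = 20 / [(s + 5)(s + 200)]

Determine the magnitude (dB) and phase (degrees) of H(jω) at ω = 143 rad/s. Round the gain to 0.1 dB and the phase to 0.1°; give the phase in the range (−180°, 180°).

At s = jω = j143:
pole (s+5): 5 + j143 → |·| = √(5²+143²) = √20474 ≈ 143.09, ∠ = arctan(143/5) ≈ 88.00°
pole (s+200): 200 + j143 → |·| = √(200²+143²) = √60449 ≈ 245.86, ∠ = arctan(143/200) ≈ 35.56°
|H| = 20 / 35180 ≈ 0.0005685
Gain = 20 log₁₀(0.0005685) ≈ -64.91 dB
∠H = 0.00° − 123.56° = -123.56°

-64.9 dB, -123.6°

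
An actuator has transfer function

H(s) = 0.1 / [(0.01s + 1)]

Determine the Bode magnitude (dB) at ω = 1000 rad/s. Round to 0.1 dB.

-40.0 dB

At ω = 1000 rad/s:
pole (1 + j1000·0.01) = 1 + j10 → |·| ≈ 10.05, ∠ ≈ 84.29°
|H| = 0.1 · 1 / (10.05) ≈ 0.0099502
Gain = 20 log₁₀(0.0099502) ≈ -40.04 dB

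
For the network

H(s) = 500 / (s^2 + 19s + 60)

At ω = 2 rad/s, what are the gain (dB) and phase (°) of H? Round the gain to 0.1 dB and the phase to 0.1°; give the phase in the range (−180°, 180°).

17.4 dB, -34.2°

Substitute s = j2:
Numerator: 500 = 500 + j0
Denominator: (j2)^2 + 19(j2) + 60 = 56 + j38
|N| = √(500² + 0²) ≈ 500, ∠N ≈ 0.00°
|D| = √(56² + 38²) ≈ 67.676, ∠D ≈ 34.16°
|H| = 500 / 67.676 ≈ 7.3881
Gain = 20 log₁₀(7.3881) ≈ 17.37 dB
∠H = 0.00° − 34.16° = -34.16°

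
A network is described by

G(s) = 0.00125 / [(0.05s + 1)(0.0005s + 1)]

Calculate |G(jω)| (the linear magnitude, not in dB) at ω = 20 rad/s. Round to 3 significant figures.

At ω = 20 rad/s:
pole (1 + j20·0.05) = 1 + j1 → |·| ≈ 1.4142, ∠ ≈ 45.00°
pole (1 + j20·0.0005) = 1 + j0.01 → |·| ≈ 1, ∠ ≈ 0.57°
|G| = 0.00125 · 1 / (1.4142 · 1) ≈ 0.00088389

0.000884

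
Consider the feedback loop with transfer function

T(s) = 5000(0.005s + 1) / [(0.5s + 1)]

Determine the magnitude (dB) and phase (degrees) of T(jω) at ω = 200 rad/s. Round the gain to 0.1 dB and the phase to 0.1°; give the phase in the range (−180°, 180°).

37.0 dB, -44.4°

At ω = 200 rad/s:
zero (1 + j200·0.005) = 1 + j1 → |·| ≈ 1.4142, ∠ ≈ 45.00°
pole (1 + j200·0.5) = 1 + j100 → |·| ≈ 100, ∠ ≈ 89.43°
|T| = 5000 · 1.4142 / (100) ≈ 70.71
Gain = 20 log₁₀(70.71) ≈ 36.99 dB
∠T = (45.00°) − (89.43°) = -44.43°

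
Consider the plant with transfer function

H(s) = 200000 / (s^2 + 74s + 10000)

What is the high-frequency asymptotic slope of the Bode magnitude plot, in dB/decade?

Each pole contributes −20 dB/decade at high frequency; each zero contributes +20 dB/decade.
Net: 0 zero(s) − 2 pole(s) → -40 dB/decade.

-40 dB/decade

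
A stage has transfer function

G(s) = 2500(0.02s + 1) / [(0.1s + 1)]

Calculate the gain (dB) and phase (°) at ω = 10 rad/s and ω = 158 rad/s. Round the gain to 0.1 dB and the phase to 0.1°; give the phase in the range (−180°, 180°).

ω = 10: 65.1 dB, -33.7°; ω = 158: 54.4 dB, -13.9°

At ω = 10 rad/s:
zero (1 + j10·0.02) = 1 + j0.2 → |·| ≈ 1.0198, ∠ ≈ 11.31°
pole (1 + j10·0.1) = 1 + j1 → |·| ≈ 1.4142, ∠ ≈ 45.00°
|G| = 2500 · 1.0198 / (1.4142) ≈ 1802.8
Gain = 20 log₁₀(1802.8) ≈ 65.12 dB
∠G = (11.31°) − (45.00°) = -33.69°

At ω = 158 rad/s:
zero (1 + j158·0.02) = 1 + j3.16 → |·| ≈ 3.3145, ∠ ≈ 72.44°
pole (1 + j158·0.1) = 1 + j15.8 → |·| ≈ 15.832, ∠ ≈ 86.38°
|G| = 2500 · 3.3145 / (15.832) ≈ 523.39
Gain = 20 log₁₀(523.39) ≈ 54.38 dB
∠G = (72.44°) − (86.38°) = -13.94°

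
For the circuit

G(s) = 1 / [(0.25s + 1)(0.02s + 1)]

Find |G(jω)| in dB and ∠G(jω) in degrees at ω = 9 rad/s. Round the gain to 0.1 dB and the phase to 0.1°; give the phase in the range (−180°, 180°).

-8.0 dB, -76.2°

At ω = 9 rad/s:
pole (1 + j9·0.25) = 1 + j2.25 → |·| ≈ 2.4622, ∠ ≈ 66.04°
pole (1 + j9·0.02) = 1 + j0.18 → |·| ≈ 1.0161, ∠ ≈ 10.20°
|G| = 1 · 1 / (2.4622 · 1.0161) ≈ 0.39971
Gain = 20 log₁₀(0.39971) ≈ -7.97 dB
∠G = (0°) − (66.04° + 10.20°) = -76.24°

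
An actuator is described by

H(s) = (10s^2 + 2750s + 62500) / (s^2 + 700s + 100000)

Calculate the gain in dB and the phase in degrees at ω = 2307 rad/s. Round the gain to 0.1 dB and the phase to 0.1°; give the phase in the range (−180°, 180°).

19.8 dB, 10.4°

Substitute s = j2307:
Numerator: 10(j2307)^2 + 2750(j2307) + 62500 = -53159990 + j6344250
Denominator: (j2307)^2 + 700(j2307) + 100000 = -5222249 + j1614900
|N| = √(53159990² + 6344250²) ≈ 5.3537e+07, ∠N ≈ 173.19°
|D| = √(5222249² + 1614900²) ≈ 5.4662e+06, ∠D ≈ 162.82°
|H| = 5.3537e+07 / 5.4662e+06 ≈ 9.7942
Gain = 20 log₁₀(9.7942) ≈ 19.82 dB
∠H = 173.19° − 162.82° = 10.37°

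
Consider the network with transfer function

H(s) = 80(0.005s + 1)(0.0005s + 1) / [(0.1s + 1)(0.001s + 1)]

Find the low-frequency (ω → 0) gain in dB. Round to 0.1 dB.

H(0) = 80 · 1 / 1 = 80
20 log₁₀(80) ≈ 38.06 dB

38.1 dB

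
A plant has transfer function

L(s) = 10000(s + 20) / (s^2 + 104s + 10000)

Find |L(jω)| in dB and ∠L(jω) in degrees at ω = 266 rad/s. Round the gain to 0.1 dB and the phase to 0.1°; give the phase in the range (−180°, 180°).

32.0 dB, -69.8°

At s = jω = j266:
zero (s+20): 20 + j266 → |·| = √(20²+266²) = √71156 ≈ 266.75, ∠ = arctan(266/20) ≈ 85.70°
quadratic: (j266)² + 104·j266 + 10000 = -60756 + j27664 → |·| ≈ 66758, ∠ ≈ 155.52°
|L| = 10000 · 266.75 / 66758 ≈ 39.958
Gain = 20 log₁₀(39.958) ≈ 32.03 dB
∠L = 85.70° − 155.52° = -69.82°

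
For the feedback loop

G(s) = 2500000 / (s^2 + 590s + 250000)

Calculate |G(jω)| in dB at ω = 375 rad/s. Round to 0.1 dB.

At s = jω = j375:
quadratic: (j375)² + 590·j375 + 250000 = 109375 + j221250 → |·| ≈ 2.4681e+05, ∠ ≈ 63.69°
|G| = 2500000 / 2.4681e+05 ≈ 10.129
Gain = 20 log₁₀(10.129) ≈ 20.11 dB

20.1 dB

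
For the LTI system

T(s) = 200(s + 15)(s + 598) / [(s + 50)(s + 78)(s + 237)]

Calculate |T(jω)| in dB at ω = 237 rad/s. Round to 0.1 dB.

At s = jω = j237:
zero (s+15): 15 + j237 → |·| = √(15²+237²) = √56394 ≈ 237.47, ∠ = arctan(237/15) ≈ 86.38°
zero (s+598): 598 + j237 → |·| = √(598²+237²) = √413773 ≈ 643.25, ∠ = arctan(237/598) ≈ 21.62°
pole (s+50): 50 + j237 → |·| = √(50²+237²) = √58669 ≈ 242.22, ∠ = arctan(237/50) ≈ 78.09°
pole (s+78): 78 + j237 → |·| = √(78²+237²) = √62253 ≈ 249.51, ∠ = arctan(237/78) ≈ 71.78°
pole (s+237): 237 + j237 → |·| = √(237²+237²) = √112338 ≈ 335.17, ∠ = arctan(237/237) ≈ 45.00°
|T| = 200 · 1.5275e+05 / 2.0256e+07 ≈ 1.5082
Gain = 20 log₁₀(1.5082) ≈ 3.57 dB

3.6 dB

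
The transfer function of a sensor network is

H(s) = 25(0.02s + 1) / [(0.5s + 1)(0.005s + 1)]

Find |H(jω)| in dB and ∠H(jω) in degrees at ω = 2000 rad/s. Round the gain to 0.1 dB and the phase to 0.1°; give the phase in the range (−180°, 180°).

At ω = 2000 rad/s:
zero (1 + j2000·0.02) = 1 + j40 → |·| ≈ 40.012, ∠ ≈ 88.57°
pole (1 + j2000·0.5) = 1 + j1000 → |·| ≈ 1000, ∠ ≈ 89.94°
pole (1 + j2000·0.005) = 1 + j10 → |·| ≈ 10.05, ∠ ≈ 84.29°
|H| = 25 · 40.012 / (1000 · 10.05) ≈ 0.099532
Gain = 20 log₁₀(0.099532) ≈ -20.04 dB
∠H = (88.57°) − (89.94° + 84.29°) = -85.66°

-20.0 dB, -85.7°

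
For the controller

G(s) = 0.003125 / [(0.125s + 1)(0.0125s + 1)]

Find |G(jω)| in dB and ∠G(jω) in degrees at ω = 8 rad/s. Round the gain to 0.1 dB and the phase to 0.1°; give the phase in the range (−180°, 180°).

-53.2 dB, -50.7°

At ω = 8 rad/s:
pole (1 + j8·0.125) = 1 + j1 → |·| ≈ 1.4142, ∠ ≈ 45.00°
pole (1 + j8·0.0125) = 1 + j0.1 → |·| ≈ 1.005, ∠ ≈ 5.71°
|G| = 0.003125 · 1 / (1.4142 · 1.005) ≈ 0.0021987
Gain = 20 log₁₀(0.0021987) ≈ -53.16 dB
∠G = (0°) − (45.00° + 5.71°) = -50.71°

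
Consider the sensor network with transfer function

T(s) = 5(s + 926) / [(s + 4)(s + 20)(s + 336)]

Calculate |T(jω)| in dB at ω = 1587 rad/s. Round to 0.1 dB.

-113.0 dB

At s = jω = j1587:
zero (s+926): 926 + j1587 → |·| = √(926²+1587²) = √3376045 ≈ 1837.4, ∠ = arctan(1587/926) ≈ 59.74°
pole (s+4): 4 + j1587 → |·| = √(4²+1587²) = √2518585 ≈ 1587, ∠ = arctan(1587/4) ≈ 89.86°
pole (s+20): 20 + j1587 → |·| = √(20²+1587²) = √2518969 ≈ 1587.1, ∠ = arctan(1587/20) ≈ 89.28°
pole (s+336): 336 + j1587 → |·| = √(336²+1587²) = √2631465 ≈ 1622.2, ∠ = arctan(1587/336) ≈ 78.05°
|T| = 5 · 1837.4 / 4.0859e+09 ≈ 2.2485e-06
Gain = 20 log₁₀(2.2485e-06) ≈ -112.96 dB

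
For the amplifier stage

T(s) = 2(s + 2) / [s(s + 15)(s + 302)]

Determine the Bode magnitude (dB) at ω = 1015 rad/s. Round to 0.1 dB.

At s = jω = j1015:
zero (s+2): 2 + j1015 → |·| = √(2²+1015²) = √1030229 ≈ 1015, ∠ = arctan(1015/2) ≈ 89.89°
pole (s+15): 15 + j1015 → |·| = √(15²+1015²) = √1030450 ≈ 1015.1, ∠ = arctan(1015/15) ≈ 89.15°
pole (s+302): 302 + j1015 → |·| = √(302²+1015²) = √1121429 ≈ 1059, ∠ = arctan(1015/302) ≈ 73.43°
pole at origin: |s| = 1015, ∠ = 90.00° (in denominator)
|T| = 2 · 1015 / 1.0911e+09 ≈ 1.8605e-06
Gain = 20 log₁₀(1.8605e-06) ≈ -114.61 dB

-114.6 dB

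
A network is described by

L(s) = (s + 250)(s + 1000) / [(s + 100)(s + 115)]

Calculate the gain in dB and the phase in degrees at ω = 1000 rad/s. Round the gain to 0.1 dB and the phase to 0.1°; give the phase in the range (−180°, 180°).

At s = jω = j1000:
zero (s+250): 250 + j1000 → |·| = √(250²+1000²) = √1062500 ≈ 1030.8, ∠ = arctan(1000/250) ≈ 75.96°
zero (s+1000): 1000 + j1000 → |·| = √(1000²+1000²) = √2000000 ≈ 1414.2, ∠ = arctan(1000/1000) ≈ 45.00°
pole (s+100): 100 + j1000 → |·| = √(100²+1000²) = √1010000 ≈ 1005, ∠ = arctan(1000/100) ≈ 84.29°
pole (s+115): 115 + j1000 → |·| = √(115²+1000²) = √1013225 ≈ 1006.6, ∠ = arctan(1000/115) ≈ 83.44°
|L| = 1 · 1.4578e+06 / 1.0116e+06 ≈ 1.4411
Gain = 20 log₁₀(1.4411) ≈ 3.17 dB
∠L = 120.96° − 167.73° = -46.77°

3.2 dB, -46.8°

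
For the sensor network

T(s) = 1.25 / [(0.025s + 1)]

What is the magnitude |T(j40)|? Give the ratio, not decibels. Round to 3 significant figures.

0.884

At ω = 40 rad/s:
pole (1 + j40·0.025) = 1 + j1 → |·| ≈ 1.4142, ∠ ≈ 45.00°
|T| = 1.25 · 1 / (1.4142) ≈ 0.88389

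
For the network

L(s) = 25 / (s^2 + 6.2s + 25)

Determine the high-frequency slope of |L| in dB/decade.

-40 dB/decade

Each pole contributes −20 dB/decade at high frequency; each zero contributes +20 dB/decade.
Net: 0 zero(s) − 2 pole(s) → -40 dB/decade.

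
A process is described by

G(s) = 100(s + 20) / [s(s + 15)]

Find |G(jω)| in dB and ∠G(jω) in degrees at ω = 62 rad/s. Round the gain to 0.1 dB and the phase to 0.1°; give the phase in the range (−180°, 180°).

4.3 dB, -94.3°

At s = jω = j62:
zero (s+20): 20 + j62 → |·| = √(20²+62²) = √4244 ≈ 65.146, ∠ = arctan(62/20) ≈ 72.12°
pole (s+15): 15 + j62 → |·| = √(15²+62²) = √4069 ≈ 63.789, ∠ = arctan(62/15) ≈ 76.40°
pole at origin: |s| = 62, ∠ = 90.00° (in denominator)
|G| = 100 · 65.146 / 3954.9 ≈ 1.6472
Gain = 20 log₁₀(1.6472) ≈ 4.33 dB
∠G = 72.12° − 166.40° = -94.28°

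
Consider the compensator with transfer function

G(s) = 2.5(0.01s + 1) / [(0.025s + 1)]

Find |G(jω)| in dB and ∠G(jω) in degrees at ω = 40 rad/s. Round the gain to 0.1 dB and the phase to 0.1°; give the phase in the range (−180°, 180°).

At ω = 40 rad/s:
zero (1 + j40·0.01) = 1 + j0.4 → |·| ≈ 1.077, ∠ ≈ 21.80°
pole (1 + j40·0.025) = 1 + j1 → |·| ≈ 1.4142, ∠ ≈ 45.00°
|G| = 2.5 · 1.077 / (1.4142) ≈ 1.9039
Gain = 20 log₁₀(1.9039) ≈ 5.59 dB
∠G = (21.80°) − (45.00°) = -23.20°

5.6 dB, -23.2°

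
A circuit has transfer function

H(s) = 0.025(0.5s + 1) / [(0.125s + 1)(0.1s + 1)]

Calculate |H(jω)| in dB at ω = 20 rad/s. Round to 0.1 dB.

-27.6 dB

At ω = 20 rad/s:
zero (1 + j20·0.5) = 1 + j10 → |·| ≈ 10.05, ∠ ≈ 84.29°
pole (1 + j20·0.125) = 1 + j2.5 → |·| ≈ 2.6926, ∠ ≈ 68.20°
pole (1 + j20·0.1) = 1 + j2 → |·| ≈ 2.2361, ∠ ≈ 63.43°
|H| = 0.025 · 10.05 / (2.6926 · 2.2361) ≈ 0.041729
Gain = 20 log₁₀(0.041729) ≈ -27.59 dB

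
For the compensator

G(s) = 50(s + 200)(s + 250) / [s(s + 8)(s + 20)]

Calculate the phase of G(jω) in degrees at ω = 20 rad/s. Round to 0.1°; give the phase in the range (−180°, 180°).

167.1°

At s = jω = j20:
zero (s+200): 200 + j20 → |·| = √(200²+20²) = √40400 ≈ 201, ∠ = arctan(20/200) ≈ 5.71°
zero (s+250): 250 + j20 → |·| = √(250²+20²) = √62900 ≈ 250.8, ∠ = arctan(20/250) ≈ 4.57°
pole (s+8): 8 + j20 → |·| = √(8²+20²) = √464 ≈ 21.541, ∠ = arctan(20/8) ≈ 68.20°
pole (s+20): 20 + j20 → |·| = √(20²+20²) = √800 ≈ 28.284, ∠ = arctan(20/20) ≈ 45.00°
pole at origin: |s| = 20, ∠ = 90.00° (in denominator)
∠G = 10.28° − 203.20° = -192.92° ≡ 167.08° (principal value)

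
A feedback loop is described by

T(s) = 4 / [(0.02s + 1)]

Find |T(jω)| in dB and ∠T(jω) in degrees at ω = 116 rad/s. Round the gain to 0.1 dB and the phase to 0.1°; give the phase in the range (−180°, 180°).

At ω = 116 rad/s:
pole (1 + j116·0.02) = 1 + j2.32 → |·| ≈ 2.5263, ∠ ≈ 66.68°
|T| = 4 · 1 / (2.5263) ≈ 1.5833
Gain = 20 log₁₀(1.5833) ≈ 3.99 dB
∠T = (0°) − (66.68°) = -66.68°

4.0 dB, -66.7°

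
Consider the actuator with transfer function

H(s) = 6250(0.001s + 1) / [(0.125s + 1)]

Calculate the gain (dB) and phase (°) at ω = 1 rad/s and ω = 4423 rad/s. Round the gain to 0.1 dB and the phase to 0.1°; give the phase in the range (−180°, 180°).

At ω = 1 rad/s:
zero (1 + j1·0.001) = 1 + j0.001 → |·| ≈ 1, ∠ ≈ 0.06°
pole (1 + j1·0.125) = 1 + j0.125 → |·| ≈ 1.0078, ∠ ≈ 7.13°
|H| = 6250 · 1 / (1.0078) ≈ 6201.6
Gain = 20 log₁₀(6201.6) ≈ 75.85 dB
∠H = (0.06°) − (7.13°) = -7.07°

At ω = 4423 rad/s:
zero (1 + j4423·0.001) = 1 + j4.423 → |·| ≈ 4.5346, ∠ ≈ 77.26°
pole (1 + j4423·0.125) = 1 + j552.875 → |·| ≈ 552.88, ∠ ≈ 89.90°
|H| = 6250 · 4.5346 / (552.88) ≈ 51.261
Gain = 20 log₁₀(51.261) ≈ 34.20 dB
∠H = (77.26°) − (89.90°) = -12.64°

ω = 1: 75.9 dB, -7.1°; ω = 4423: 34.2 dB, -12.6°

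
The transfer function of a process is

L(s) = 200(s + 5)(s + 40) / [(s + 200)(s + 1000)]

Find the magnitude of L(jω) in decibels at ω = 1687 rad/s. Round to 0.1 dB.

44.7 dB

At s = jω = j1687:
zero (s+5): 5 + j1687 → |·| = √(5²+1687²) = √2845994 ≈ 1687, ∠ = arctan(1687/5) ≈ 89.83°
zero (s+40): 40 + j1687 → |·| = √(40²+1687²) = √2847569 ≈ 1687.5, ∠ = arctan(1687/40) ≈ 88.64°
pole (s+200): 200 + j1687 → |·| = √(200²+1687²) = √2885969 ≈ 1698.8, ∠ = arctan(1687/200) ≈ 83.24°
pole (s+1000): 1000 + j1687 → |·| = √(1000²+1687²) = √3845969 ≈ 1961.1, ∠ = arctan(1687/1000) ≈ 59.34°
|L| = 200 · 2.8468e+06 / 3.3315e+06 ≈ 170.9
Gain = 20 log₁₀(170.9) ≈ 44.65 dB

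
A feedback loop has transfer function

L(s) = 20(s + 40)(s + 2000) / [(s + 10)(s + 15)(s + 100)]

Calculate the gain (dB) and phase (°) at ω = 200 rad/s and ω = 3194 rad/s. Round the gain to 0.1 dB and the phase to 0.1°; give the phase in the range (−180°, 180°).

At s = jω = j200:
zero (s+40): 40 + j200 → |·| = √(40²+200²) = √41600 ≈ 203.96, ∠ = arctan(200/40) ≈ 78.69°
zero (s+2000): 2000 + j200 → |·| = √(2000²+200²) = √4040000 ≈ 2010, ∠ = arctan(200/2000) ≈ 5.71°
pole (s+10): 10 + j200 → |·| = √(10²+200²) = √40100 ≈ 200.25, ∠ = arctan(200/10) ≈ 87.14°
pole (s+15): 15 + j200 → |·| = √(15²+200²) = √40225 ≈ 200.56, ∠ = arctan(200/15) ≈ 85.71°
pole (s+100): 100 + j200 → |·| = √(100²+200²) = √50000 ≈ 223.61, ∠ = arctan(200/100) ≈ 63.43°
|L| = 20 · 4.0996e+05 / 8.9807e+06 ≈ 0.91298
Gain = 20 log₁₀(0.91298) ≈ -0.79 dB
∠L = 84.40° − 236.28° = -151.88°

At s = jω = j3194:
zero (s+40): 40 + j3194 → |·| = √(40²+3194²) = √10203236 ≈ 3194.3, ∠ = arctan(3194/40) ≈ 89.28°
zero (s+2000): 2000 + j3194 → |·| = √(2000²+3194²) = √14201636 ≈ 3768.5, ∠ = arctan(3194/2000) ≈ 57.95°
pole (s+10): 10 + j3194 → |·| = √(10²+3194²) = √10201736 ≈ 3194, ∠ = arctan(3194/10) ≈ 89.82°
pole (s+15): 15 + j3194 → |·| = √(15²+3194²) = √10201861 ≈ 3194, ∠ = arctan(3194/15) ≈ 89.73°
pole (s+100): 100 + j3194 → |·| = √(100²+3194²) = √10211636 ≈ 3195.6, ∠ = arctan(3194/100) ≈ 88.21°
|L| = 20 · 1.2038e+07 / 3.26e+10 ≈ 0.0073853
Gain = 20 log₁₀(0.0073853) ≈ -42.63 dB
∠L = 147.23° − 267.76° = -120.53°

ω = 200: -0.8 dB, -151.9°; ω = 3194: -42.6 dB, -120.5°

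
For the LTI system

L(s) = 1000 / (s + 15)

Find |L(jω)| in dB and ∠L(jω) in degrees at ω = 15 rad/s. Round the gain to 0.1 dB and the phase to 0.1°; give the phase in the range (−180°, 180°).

33.5 dB, -45.0°

Substitute s = j15:
Numerator: 1000 = 1000 + j0
Denominator: (j15) + 15 = 15 + j15
|N| = √(1000² + 0²) ≈ 1000, ∠N ≈ 0.00°
|D| = √(15² + 15²) ≈ 21.213, ∠D ≈ 45.00°
|L| = 1000 / 21.213 ≈ 47.141
Gain = 20 log₁₀(47.141) ≈ 33.47 dB
∠L = 0.00° − 45.00° = -45.00°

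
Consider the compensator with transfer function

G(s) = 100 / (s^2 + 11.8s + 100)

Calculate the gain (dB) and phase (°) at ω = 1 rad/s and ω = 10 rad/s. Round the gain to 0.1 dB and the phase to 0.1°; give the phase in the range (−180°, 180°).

At s = jω = j1:
quadratic: (j1)² + 11.8·j1 + 100 = 99 + j11.8 → |·| ≈ 99.701, ∠ ≈ 6.80°
|G| = 100 / 99.701 ≈ 1.003
Gain = 20 log₁₀(1.003) ≈ 0.03 dB
∠G = 0.00° − 6.80° = -6.80°

At s = jω = j10:
quadratic: (j10)² + 11.8·j10 + 100 = 0 + j118 → |·| ≈ 118, ∠ ≈ 90.00°
|G| = 100 / 118 ≈ 0.84746
Gain = 20 log₁₀(0.84746) ≈ -1.44 dB
∠G = 0.00° − 90.00° = -90.00°

ω = 1: 0.0 dB, -6.8°; ω = 10: -1.4 dB, -90.0°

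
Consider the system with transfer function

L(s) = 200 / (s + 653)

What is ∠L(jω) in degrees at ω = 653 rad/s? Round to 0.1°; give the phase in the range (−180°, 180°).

-45.0°

At s = jω = j653:
pole (s+653): 653 + j653 → |·| = √(653²+653²) = √852818 ≈ 923.48, ∠ = arctan(653/653) ≈ 45.00°
∠L = 0.00° − 45.00° = -45.00°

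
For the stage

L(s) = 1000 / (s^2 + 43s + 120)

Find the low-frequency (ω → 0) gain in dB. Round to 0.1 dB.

L(0) = 1000 / 120 ≈ 8.3333
20 log₁₀(8.3333) ≈ 18.42 dB

18.4 dB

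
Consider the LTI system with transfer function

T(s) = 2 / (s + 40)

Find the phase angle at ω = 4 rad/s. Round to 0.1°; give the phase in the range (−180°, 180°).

-5.7°

At s = jω = j4:
pole (s+40): 40 + j4 → |·| = √(40²+4²) = √1616 ≈ 40.2, ∠ = arctan(4/40) ≈ 5.71°
∠T = 0.00° − 5.71° = -5.71°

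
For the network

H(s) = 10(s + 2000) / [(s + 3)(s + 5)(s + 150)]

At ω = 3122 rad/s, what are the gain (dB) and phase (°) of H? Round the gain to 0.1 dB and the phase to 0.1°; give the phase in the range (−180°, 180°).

At s = jω = j3122:
zero (s+2000): 2000 + j3122 → |·| = √(2000²+3122²) = √13746884 ≈ 3707.7, ∠ = arctan(3122/2000) ≈ 57.36°
pole (s+3): 3 + j3122 → |·| = √(3²+3122²) = √9746893 ≈ 3122, ∠ = arctan(3122/3) ≈ 89.94°
pole (s+5): 5 + j3122 → |·| = √(5²+3122²) = √9746909 ≈ 3122, ∠ = arctan(3122/5) ≈ 89.91°
pole (s+150): 150 + j3122 → |·| = √(150²+3122²) = √9769384 ≈ 3125.6, ∠ = arctan(3122/150) ≈ 87.25°
|H| = 10 · 3707.7 / 3.0465e+10 ≈ 1.217e-06
Gain = 20 log₁₀(1.217e-06) ≈ -118.29 dB
∠H = 57.36° − 267.10° = -209.74° ≡ 150.26° (principal value)

-118.3 dB, 150.3°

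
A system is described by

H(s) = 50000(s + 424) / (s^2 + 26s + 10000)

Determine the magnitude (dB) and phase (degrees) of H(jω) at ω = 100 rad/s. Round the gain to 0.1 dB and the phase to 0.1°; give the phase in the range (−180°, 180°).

78.5 dB, -76.7°

At s = jω = j100:
zero (s+424): 424 + j100 → |·| = √(424²+100²) = √189776 ≈ 435.63, ∠ = arctan(100/424) ≈ 13.27°
quadratic: (j100)² + 26·j100 + 10000 = 0 + j2600 → |·| ≈ 2600, ∠ ≈ 90.00°
|H| = 50000 · 435.63 / 2600 ≈ 8377.5
Gain = 20 log₁₀(8377.5) ≈ 78.46 dB
∠H = 13.27° − 90.00° = -76.73°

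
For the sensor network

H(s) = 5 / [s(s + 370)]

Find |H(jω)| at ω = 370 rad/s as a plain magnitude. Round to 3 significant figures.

2.58e-05

At s = jω = j370:
pole (s+370): 370 + j370 → |·| = √(370²+370²) = √273800 ≈ 523.26, ∠ = arctan(370/370) ≈ 45.00°
pole at origin: |s| = 370, ∠ = 90.00° (in denominator)
|H| = 5 / 1.9361e+05 ≈ 2.5825e-05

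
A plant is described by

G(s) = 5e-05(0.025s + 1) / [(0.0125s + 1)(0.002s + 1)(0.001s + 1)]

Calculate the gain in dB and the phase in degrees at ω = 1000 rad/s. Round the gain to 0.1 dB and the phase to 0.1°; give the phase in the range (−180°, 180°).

At ω = 1000 rad/s:
zero (1 + j1000·0.025) = 1 + j25 → |·| ≈ 25.02, ∠ ≈ 87.71°
pole (1 + j1000·0.0125) = 1 + j12.5 → |·| ≈ 12.54, ∠ ≈ 85.43°
pole (1 + j1000·0.002) = 1 + j2 → |·| ≈ 2.2361, ∠ ≈ 63.43°
pole (1 + j1000·0.001) = 1 + j1 → |·| ≈ 1.4142, ∠ ≈ 45.00°
|G| = 5e-05 · 25.02 / (12.54 · 2.2361 · 1.4142) ≈ 3.1547e-05
Gain = 20 log₁₀(3.1547e-05) ≈ -90.02 dB
∠G = (87.71°) − (85.43° + 63.43° + 45.00°) = -106.15°

-90.0 dB, -106.2°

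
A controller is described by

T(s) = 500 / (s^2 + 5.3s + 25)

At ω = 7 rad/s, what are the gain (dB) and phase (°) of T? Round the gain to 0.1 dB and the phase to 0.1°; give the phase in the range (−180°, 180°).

At s = jω = j7:
quadratic: (j7)² + 5.3·j7 + 25 = -24 + j37.1 → |·| ≈ 44.186, ∠ ≈ 122.90°
|T| = 500 / 44.186 ≈ 11.316
Gain = 20 log₁₀(11.316) ≈ 21.07 dB
∠T = 0.00° − 122.90° = -122.90°

21.1 dB, -122.9°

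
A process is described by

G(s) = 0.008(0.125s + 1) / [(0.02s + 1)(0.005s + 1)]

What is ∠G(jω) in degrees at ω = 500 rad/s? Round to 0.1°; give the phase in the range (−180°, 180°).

At ω = 500 rad/s:
zero (1 + j500·0.125) = 1 + j62.5 → |·| ≈ 62.508, ∠ ≈ 89.08°
pole (1 + j500·0.02) = 1 + j10 → |·| ≈ 10.05, ∠ ≈ 84.29°
pole (1 + j500·0.005) = 1 + j2.5 → |·| ≈ 2.6926, ∠ ≈ 68.20°
∠G = (89.08°) − (84.29° + 68.20°) = -63.41°

-63.4°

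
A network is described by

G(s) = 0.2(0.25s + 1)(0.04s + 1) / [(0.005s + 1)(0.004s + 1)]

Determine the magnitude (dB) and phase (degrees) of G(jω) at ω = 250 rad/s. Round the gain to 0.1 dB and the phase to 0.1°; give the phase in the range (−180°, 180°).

34.9 dB, 77.0°

At ω = 250 rad/s:
zero (1 + j250·0.25) = 1 + j62.5 → |·| ≈ 62.508, ∠ ≈ 89.08°
zero (1 + j250·0.04) = 1 + j10 → |·| ≈ 10.05, ∠ ≈ 84.29°
pole (1 + j250·0.005) = 1 + j1.25 → |·| ≈ 1.6008, ∠ ≈ 51.34°
pole (1 + j250·0.004) = 1 + j1 → |·| ≈ 1.4142, ∠ ≈ 45.00°
|G| = 0.2 · 62.508 · 10.05 / (1.6008 · 1.4142) ≈ 55.499
Gain = 20 log₁₀(55.499) ≈ 34.89 dB
∠G = (89.08° + 84.29°) − (51.34° + 45.00°) = 77.03°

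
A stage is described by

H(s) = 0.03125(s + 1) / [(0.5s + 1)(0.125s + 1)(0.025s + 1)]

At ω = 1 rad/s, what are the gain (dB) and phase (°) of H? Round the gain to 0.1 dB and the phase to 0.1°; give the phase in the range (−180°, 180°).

At ω = 1 rad/s:
zero (1 + j1·1) = 1 + j1 → |·| ≈ 1.4142, ∠ ≈ 45.00°
pole (1 + j1·0.5) = 1 + j0.5 → |·| ≈ 1.118, ∠ ≈ 26.57°
pole (1 + j1·0.125) = 1 + j0.125 → |·| ≈ 1.0078, ∠ ≈ 7.13°
pole (1 + j1·0.025) = 1 + j0.025 → |·| ≈ 1.0003, ∠ ≈ 1.43°
|H| = 0.03125 · 1.4142 / (1.118 · 1.0078 · 1.0003) ≈ 0.039212
Gain = 20 log₁₀(0.039212) ≈ -28.13 dB
∠H = (45.00°) − (26.57° + 7.13° + 1.43°) = 9.87°

-28.1 dB, 9.9°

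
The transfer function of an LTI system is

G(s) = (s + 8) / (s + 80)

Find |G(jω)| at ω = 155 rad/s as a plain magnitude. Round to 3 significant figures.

0.890

Substitute s = j155:
Numerator: (j155) + 8 = 8 + j155
Denominator: (j155) + 80 = 80 + j155
|N| = √(8² + 155²) ≈ 155.21, ∠N ≈ 87.05°
|D| = √(80² + 155²) ≈ 174.43, ∠D ≈ 62.70°
|G| = 155.21 / 174.43 ≈ 0.88981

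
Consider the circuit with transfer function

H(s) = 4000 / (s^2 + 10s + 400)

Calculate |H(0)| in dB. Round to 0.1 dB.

20.0 dB

H(0) = 4000 / 400 = 10
20 log₁₀(10) ≈ 20.00 dB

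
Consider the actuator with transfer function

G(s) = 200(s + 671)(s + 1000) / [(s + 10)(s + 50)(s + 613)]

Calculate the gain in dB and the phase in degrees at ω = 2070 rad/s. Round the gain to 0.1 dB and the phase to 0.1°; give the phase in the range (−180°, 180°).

At s = jω = j2070:
zero (s+671): 671 + j2070 → |·| = √(671²+2070²) = √4735141 ≈ 2176, ∠ = arctan(2070/671) ≈ 72.04°
zero (s+1000): 1000 + j2070 → |·| = √(1000²+2070²) = √5284900 ≈ 2298.9, ∠ = arctan(2070/1000) ≈ 64.22°
pole (s+10): 10 + j2070 → |·| = √(10²+2070²) = √4285000 ≈ 2070, ∠ = arctan(2070/10) ≈ 89.72°
pole (s+50): 50 + j2070 → |·| = √(50²+2070²) = √4287400 ≈ 2070.6, ∠ = arctan(2070/50) ≈ 88.62°
pole (s+613): 613 + j2070 → |·| = √(613²+2070²) = √4660669 ≈ 2158.9, ∠ = arctan(2070/613) ≈ 73.50°
|G| = 200 · 5.0024e+06 / 9.2534e+09 ≈ 0.10812
Gain = 20 log₁₀(0.10812) ≈ -19.32 dB
∠G = 136.26° − 251.84° = -115.58°

-19.3 dB, -115.6°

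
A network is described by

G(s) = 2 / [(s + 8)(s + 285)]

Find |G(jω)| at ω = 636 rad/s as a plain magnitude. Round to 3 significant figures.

At s = jω = j636:
pole (s+8): 8 + j636 → |·| = √(8²+636²) = √404560 ≈ 636.05, ∠ = arctan(636/8) ≈ 89.28°
pole (s+285): 285 + j636 → |·| = √(285²+636²) = √485721 ≈ 696.94, ∠ = arctan(636/285) ≈ 65.86°
|G| = 2 / 4.4329e+05 ≈ 4.5117e-06

4.51e-06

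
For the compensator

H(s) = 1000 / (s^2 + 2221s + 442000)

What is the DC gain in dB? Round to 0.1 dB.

H(0) = 1000 / 442000 ≈ 0.0022624
20 log₁₀(0.0022624) ≈ -52.91 dB

-52.9 dB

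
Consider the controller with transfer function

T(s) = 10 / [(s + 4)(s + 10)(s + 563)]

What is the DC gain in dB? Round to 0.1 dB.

-67.1 dB

T(0) = 10 / (4·10·563) ≈ 0.00044405
20 log₁₀(0.00044405) ≈ -67.05 dB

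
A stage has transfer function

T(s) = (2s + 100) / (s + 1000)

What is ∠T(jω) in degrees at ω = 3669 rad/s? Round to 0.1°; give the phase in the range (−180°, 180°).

14.5°

Substitute s = j3669:
Numerator: 2(j3669) + 100 = 100 + j7338
Denominator: (j3669) + 1000 = 1000 + j3669
|N| = √(100² + 7338²) ≈ 7338.7, ∠N ≈ 89.22°
|D| = √(1000² + 3669²) ≈ 3802.8, ∠D ≈ 74.75°
∠T = 89.22° − 74.75° = 14.47°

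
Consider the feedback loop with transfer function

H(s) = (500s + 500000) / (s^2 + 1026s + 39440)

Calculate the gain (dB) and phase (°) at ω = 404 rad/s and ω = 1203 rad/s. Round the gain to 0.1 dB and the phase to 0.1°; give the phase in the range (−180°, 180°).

Substitute s = j404:
Numerator: 500(j404) + 500000 = 500000 + j202000
Denominator: (j404)^2 + 1026(j404) + 39440 = -123776 + j414504
|N| = √(500000² + 202000²) ≈ 5.3926e+05, ∠N ≈ 22.00°
|D| = √(123776² + 414504²) ≈ 4.3259e+05, ∠D ≈ 106.63°
|H| = 5.3926e+05 / 4.3259e+05 ≈ 1.2466
Gain = 20 log₁₀(1.2466) ≈ 1.91 dB
∠H = 22.00° − 106.63° = -84.63°

Substitute s = j1203:
Numerator: 500(j1203) + 500000 = 500000 + j601500
Denominator: (j1203)^2 + 1026(j1203) + 39440 = -1407769 + j1234278
|N| = √(500000² + 601500²) ≈ 7.8218e+05, ∠N ≈ 50.26°
|D| = √(1407769² + 1234278²) ≈ 1.8722e+06, ∠D ≈ 138.76°
|H| = 7.8218e+05 / 1.8722e+06 ≈ 0.41779
Gain = 20 log₁₀(0.41779) ≈ -7.58 dB
∠H = 50.26° − 138.76° = -88.50°

ω = 404: 1.9 dB, -84.6°; ω = 1203: -7.6 dB, -88.5°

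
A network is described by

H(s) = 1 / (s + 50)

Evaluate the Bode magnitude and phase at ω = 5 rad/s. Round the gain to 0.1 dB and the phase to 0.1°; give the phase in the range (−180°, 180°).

-34.0 dB, -5.7°

At s = jω = j5:
pole (s+50): 50 + j5 → |·| = √(50²+5²) = √2525 ≈ 50.249, ∠ = arctan(5/50) ≈ 5.71°
|H| = 1 / 50.249 ≈ 0.019901
Gain = 20 log₁₀(0.019901) ≈ -34.02 dB
∠H = 0.00° − 5.71° = -5.71°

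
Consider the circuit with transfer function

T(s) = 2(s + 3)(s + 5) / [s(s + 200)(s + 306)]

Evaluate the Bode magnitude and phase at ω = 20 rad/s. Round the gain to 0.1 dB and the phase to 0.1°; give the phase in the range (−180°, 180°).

At s = jω = j20:
zero (s+3): 3 + j20 → |·| = √(3²+20²) = √409 ≈ 20.224, ∠ = arctan(20/3) ≈ 81.47°
zero (s+5): 5 + j20 → |·| = √(5²+20²) = √425 ≈ 20.616, ∠ = arctan(20/5) ≈ 75.96°
pole (s+200): 200 + j20 → |·| = √(200²+20²) = √40400 ≈ 201, ∠ = arctan(20/200) ≈ 5.71°
pole (s+306): 306 + j20 → |·| = √(306²+20²) = √94036 ≈ 306.65, ∠ = arctan(20/306) ≈ 3.74°
pole at origin: |s| = 20, ∠ = 90.00° (in denominator)
|T| = 2 · 416.94 / 1.2327e+06 ≈ 0.00067647
Gain = 20 log₁₀(0.00067647) ≈ -63.40 dB
∠T = 157.43° − 99.45° = 57.98°

-63.4 dB, 58.0°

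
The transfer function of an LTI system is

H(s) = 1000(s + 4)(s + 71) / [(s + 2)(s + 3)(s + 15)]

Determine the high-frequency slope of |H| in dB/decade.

-20 dB/decade

Each pole contributes −20 dB/decade at high frequency; each zero contributes +20 dB/decade.
Net: 2 zero(s) − 3 pole(s) → -20 dB/decade.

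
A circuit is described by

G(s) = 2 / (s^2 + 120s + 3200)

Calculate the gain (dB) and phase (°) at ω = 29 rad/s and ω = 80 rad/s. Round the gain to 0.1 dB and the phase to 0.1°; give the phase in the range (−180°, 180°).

Substitute s = j29:
Numerator: 2 = 2 + j0
Denominator: (j29)^2 + 120(j29) + 3200 = 2359 + j3480
|N| = √(2² + 0²) ≈ 2, ∠N ≈ 0.00°
|D| = √(2359² + 3480²) ≈ 4204.2, ∠D ≈ 55.87°
|G| = 2 / 4204.2 ≈ 0.00047571
Gain = 20 log₁₀(0.00047571) ≈ -66.45 dB
∠G = 0.00° − 55.87° = -55.87°

Substitute s = j80:
Numerator: 2 = 2 + j0
Denominator: (j80)^2 + 120(j80) + 3200 = -3200 + j9600
|N| = √(2² + 0²) ≈ 2, ∠N ≈ 0.00°
|D| = √(3200² + 9600²) ≈ 10119, ∠D ≈ 108.43°
|G| = 2 / 10119 ≈ 0.00019765
Gain = 20 log₁₀(0.00019765) ≈ -74.08 dB
∠G = 0.00° − 108.43° = -108.43°

ω = 29: -66.5 dB, -55.9°; ω = 80: -74.1 dB, -108.4°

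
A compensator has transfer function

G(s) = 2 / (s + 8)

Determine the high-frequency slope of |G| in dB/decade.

Each pole contributes −20 dB/decade at high frequency; each zero contributes +20 dB/decade.
Net: 0 zero(s) − 1 pole(s) → -20 dB/decade.

-20 dB/decade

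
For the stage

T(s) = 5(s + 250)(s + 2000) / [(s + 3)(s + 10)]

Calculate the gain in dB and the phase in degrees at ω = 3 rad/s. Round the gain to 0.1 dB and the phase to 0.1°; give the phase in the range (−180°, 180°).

95.0 dB, -60.9°

At s = jω = j3:
zero (s+250): 250 + j3 → |·| = √(250²+3²) = √62509 ≈ 250.02, ∠ = arctan(3/250) ≈ 0.69°
zero (s+2000): 2000 + j3 → |·| = √(2000²+3²) = √4000009 ≈ 2000, ∠ = arctan(3/2000) ≈ 0.09°
pole (s+3): 3 + j3 → |·| = √(3²+3²) = √18 ≈ 4.2426, ∠ = arctan(3/3) ≈ 45.00°
pole (s+10): 10 + j3 → |·| = √(10²+3²) = √109 ≈ 10.44, ∠ = arctan(3/10) ≈ 16.70°
|T| = 5 · 5.0004e+05 / 44.293 ≈ 56447
Gain = 20 log₁₀(56447) ≈ 95.03 dB
∠T = 0.78° − 61.70° = -60.92°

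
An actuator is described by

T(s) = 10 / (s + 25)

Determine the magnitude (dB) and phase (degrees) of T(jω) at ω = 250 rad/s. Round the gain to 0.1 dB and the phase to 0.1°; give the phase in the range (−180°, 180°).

Substitute s = j250:
Numerator: 10 = 10 + j0
Denominator: (j250) + 25 = 25 + j250
|N| = √(10² + 0²) ≈ 10, ∠N ≈ 0.00°
|D| = √(25² + 250²) ≈ 251.25, ∠D ≈ 84.29°
|T| = 10 / 251.25 ≈ 0.039801
Gain = 20 log₁₀(0.039801) ≈ -28.00 dB
∠T = 0.00° − 84.29° = -84.29°

-28.0 dB, -84.3°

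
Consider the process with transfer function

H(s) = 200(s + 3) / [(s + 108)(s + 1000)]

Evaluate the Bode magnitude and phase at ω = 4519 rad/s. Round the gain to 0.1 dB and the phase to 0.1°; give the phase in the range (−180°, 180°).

At s = jω = j4519:
zero (s+3): 3 + j4519 → |·| = √(3²+4519²) = √20421370 ≈ 4519, ∠ = arctan(4519/3) ≈ 89.96°
pole (s+108): 108 + j4519 → |·| = √(108²+4519²) = √20433025 ≈ 4520.3, ∠ = arctan(4519/108) ≈ 88.63°
pole (s+1000): 1000 + j4519 → |·| = √(1000²+4519²) = √21421361 ≈ 4628.3, ∠ = arctan(4519/1000) ≈ 77.52°
|H| = 200 · 4519 / 2.0921e+07 ≈ 0.043201
Gain = 20 log₁₀(0.043201) ≈ -27.29 dB
∠H = 89.96° − 166.15° = -76.19°

-27.3 dB, -76.2°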